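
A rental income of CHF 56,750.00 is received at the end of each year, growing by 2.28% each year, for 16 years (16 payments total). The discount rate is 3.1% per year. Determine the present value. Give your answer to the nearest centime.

CHF 830,064.38

Periodic rate r = 0.031 per year.
Growing ordinary annuity: PV = PMT₁ × [1 − ((1+g)/(1+r))^n] / (r − g) = 56,750 × [1 − ((1+0.0228)/(1+r))^16] / (r − 0.0228) = CHF 830,064.38.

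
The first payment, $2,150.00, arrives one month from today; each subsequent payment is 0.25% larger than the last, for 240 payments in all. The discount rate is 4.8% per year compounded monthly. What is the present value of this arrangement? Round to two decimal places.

Periodic rate r = 0.048/12 per month; n is counted in months.
Growing ordinary annuity: PV = PMT₁ × [1 − ((1+g)/(1+r))^n] / (r − g) = 2,150 × [1 − ((1+0.0025)/(1+r))^240] / (r − 0.0025) = $432,163.77.

$432,163.77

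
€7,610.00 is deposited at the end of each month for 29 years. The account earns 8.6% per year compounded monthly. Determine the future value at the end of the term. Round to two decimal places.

€11,683,000.92

This is an ordinary annuity: 348 deposits of €7,610.00 at the end of each month.
Periodic rate r = 0.086/12 per month; n is counted in months.
FV = PMT × [((1+r)^n − 1)/r] = 7,610 × [(1+r)^348 − 1] / r = €11,683,000.92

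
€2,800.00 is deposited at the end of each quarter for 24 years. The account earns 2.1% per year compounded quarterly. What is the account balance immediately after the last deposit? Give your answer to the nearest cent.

€348,345.83

This is an ordinary annuity: 96 deposits of €2,800.00 at the end of each quarter.
Periodic rate r = 0.021/4 per quarter; n is counted in quarters.
FV = PMT × [((1+r)^n − 1)/r] = 2,800 × [(1+r)^96 − 1] / r = €348,345.83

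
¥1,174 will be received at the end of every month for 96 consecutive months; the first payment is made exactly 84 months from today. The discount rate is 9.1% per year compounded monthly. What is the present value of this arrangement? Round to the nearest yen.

¥42,655

Ordinary annuity of 96 payments, first payment at period 84.
Periodic rate r = 0.091/12 per month; n is counted in months.
The ordinary-annuity PV formula values the stream one period before the first payment (period 83); discount that back 83 periods:
PV₀ = 1,174 × [1 − (1+r)^−96] / r × (1+r)^−83 = ¥42,655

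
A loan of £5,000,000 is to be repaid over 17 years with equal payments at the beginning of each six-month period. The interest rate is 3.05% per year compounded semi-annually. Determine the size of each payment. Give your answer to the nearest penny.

Level annuity due; solve PV = PMT × [(1 − (1+r)^−n)/r] × (1+r) for PMT.
Periodic rate r = 0.0305/2 per half-year; n is counted in half-years.
With n = 34: PMT = 5,000,000 / ([(1 − (1+r)^−n)/r] × (1+r)) = £186,710.41

£186,710.41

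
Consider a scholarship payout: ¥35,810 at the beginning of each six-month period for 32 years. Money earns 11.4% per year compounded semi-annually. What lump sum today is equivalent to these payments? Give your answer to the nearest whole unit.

This is an annuity due: 64 payments of ¥35,810 at the beginning of each six-month period.
Periodic rate r = 0.114/2 per half-year; n is counted in half-years.
PV = PMT × [(1 − (1+r)^−n)/r] × (1+r) = 35,810 × [1 − (1+r)^−64] / r × (1+r) = ¥644,939

¥644,939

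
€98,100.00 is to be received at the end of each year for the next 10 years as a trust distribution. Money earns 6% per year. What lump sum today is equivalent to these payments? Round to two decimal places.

€722,024.54

This is an ordinary annuity: 10 payments of €98,100.00 at the end of each year.
Periodic rate r = 0.06 per year.
PV = PMT × [(1 − (1+r)^−n)/r] = 98,100 × [1 − (1+r)^−10] / r = €722,024.54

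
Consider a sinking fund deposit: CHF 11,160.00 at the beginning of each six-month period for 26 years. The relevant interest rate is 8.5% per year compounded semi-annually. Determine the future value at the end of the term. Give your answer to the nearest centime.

This is an annuity due: 52 deposits of CHF 11,160.00 at the beginning of each six-month period.
Periodic rate r = 0.085/2 per half-year; n is counted in half-years.
FV = PMT × [((1+r)^n − 1)/r] × (1+r) = 11,160 × [(1+r)^52 − 1] / r × (1+r) = CHF 2,110,253.89

CHF 2,110,253.89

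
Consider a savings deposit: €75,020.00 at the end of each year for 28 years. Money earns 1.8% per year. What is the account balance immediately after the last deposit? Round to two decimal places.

This is an ordinary annuity: 28 deposits of €75,020.00 at the end of each year.
Periodic rate r = 0.018 per year.
FV = PMT × [((1+r)^n − 1)/r] = 75,020 × [(1+r)^28 − 1] / r = €2,700,412.82

€2,700,412.82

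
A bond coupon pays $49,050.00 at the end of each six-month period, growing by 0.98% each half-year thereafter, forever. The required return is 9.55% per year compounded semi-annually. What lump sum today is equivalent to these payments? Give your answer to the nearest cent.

$1,292,490.12

Periodic rate r = 0.0955/2 per half-year.
Growing perpetuity (Gordon): PV = PMT₁ / (r − g) = 49,050 / (r − 0.0098) = $1,292,490.12.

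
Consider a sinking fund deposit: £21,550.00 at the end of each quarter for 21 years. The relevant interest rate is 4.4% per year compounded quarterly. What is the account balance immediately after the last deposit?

This is an ordinary annuity: 84 deposits of £21,550.00 at the end of each quarter.
Periodic rate r = 0.044/4 per quarter; n is counted in quarters.
FV = PMT × [((1+r)^n − 1)/r] = 21,550 × [(1+r)^84 − 1] / r = £2,951,702.44

£2,951,702.44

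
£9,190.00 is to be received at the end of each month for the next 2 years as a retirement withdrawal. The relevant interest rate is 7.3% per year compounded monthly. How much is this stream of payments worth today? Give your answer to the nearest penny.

This is an ordinary annuity: 24 payments of £9,190.00 at the end of each month.
Periodic rate r = 0.073/12 per month; n is counted in months.
PV = PMT × [(1 − (1+r)^−n)/r] = 9,190 × [1 − (1+r)^−24] / r = £204,637.39

£204,637.39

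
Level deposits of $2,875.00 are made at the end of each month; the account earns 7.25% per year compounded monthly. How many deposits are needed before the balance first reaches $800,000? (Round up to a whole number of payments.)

164 payments

Periodic rate r = 0.0725/12 per month; n is counted in months.
Ordinary annuity FV: 800,000 = 2,875 × [((1+r)^n − 1)/r].
(1+r)^n = 1 + 800,000 × r / 2,875, so n = ln(1 + 800,000·r/2,875) / ln(1+r) = 163.73.
Round up to a whole number of payments: n = 164.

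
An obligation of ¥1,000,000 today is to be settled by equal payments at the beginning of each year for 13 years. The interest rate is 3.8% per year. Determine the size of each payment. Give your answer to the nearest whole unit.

Level annuity due; solve PV = PMT × [(1 − (1+r)^−n)/r] × (1+r) for PMT.
Periodic rate r = 0.038 per year.
With n = 13: PMT = 1,000,000 / ([(1 − (1+r)^−n)/r] × (1+r)) = ¥95,284

¥95,284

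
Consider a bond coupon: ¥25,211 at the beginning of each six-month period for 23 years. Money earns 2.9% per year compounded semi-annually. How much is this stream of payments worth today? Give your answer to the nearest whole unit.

¥854,239

This is an annuity due: 46 payments of ¥25,211 at the beginning of each six-month period.
Periodic rate r = 0.029/2 per half-year; n is counted in half-years.
PV = PMT × [(1 − (1+r)^−n)/r] × (1+r) = 25,211 × [1 − (1+r)^−46] / r × (1+r) = ¥854,239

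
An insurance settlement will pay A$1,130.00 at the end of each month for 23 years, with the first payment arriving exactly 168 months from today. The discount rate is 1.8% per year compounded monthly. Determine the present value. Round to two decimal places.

A$198,707.20

Ordinary annuity of 276 payments, first payment at period 168.
Periodic rate r = 0.018/12 per month; n is counted in months.
The ordinary-annuity PV formula values the stream one period before the first payment (period 167); discount that back 167 periods:
PV₀ = 1,130 × [1 − (1+r)^−276] / r × (1+r)^−167 = A$198,707.20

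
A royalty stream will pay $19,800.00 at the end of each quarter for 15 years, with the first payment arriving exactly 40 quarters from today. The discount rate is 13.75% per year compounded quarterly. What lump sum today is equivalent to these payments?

Ordinary annuity of 60 payments, first payment at period 40.
Periodic rate r = 0.1375/4 per quarter; n is counted in quarters.
The ordinary-annuity PV formula values the stream one period before the first payment (period 39); discount that back 39 periods:
PV₀ = 19,800 × [1 − (1+r)^−60] / r × (1+r)^−39 = $133,872.11

$133,872.11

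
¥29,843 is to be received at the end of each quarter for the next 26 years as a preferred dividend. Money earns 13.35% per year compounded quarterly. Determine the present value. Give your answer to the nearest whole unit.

¥864,756

This is an ordinary annuity: 104 payments of ¥29,843 at the end of each quarter.
Periodic rate r = 0.1335/4 per quarter; n is counted in quarters.
PV = PMT × [(1 − (1+r)^−n)/r] = 29,843 × [1 − (1+r)^−104] / r = ¥864,756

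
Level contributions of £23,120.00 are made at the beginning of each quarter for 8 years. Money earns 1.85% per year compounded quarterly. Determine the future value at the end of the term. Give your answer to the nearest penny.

£799,093.47

This is an annuity due: 32 deposits of £23,120.00 at the beginning of each quarter.
Periodic rate r = 0.0185/4 per quarter; n is counted in quarters.
FV = PMT × [((1+r)^n − 1)/r] × (1+r) = 23,120 × [(1+r)^32 − 1] / r × (1+r) = £799,093.47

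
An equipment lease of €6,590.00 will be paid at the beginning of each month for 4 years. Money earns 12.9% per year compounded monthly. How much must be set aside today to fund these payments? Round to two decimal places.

This is an annuity due: 48 payments of €6,590.00 at the beginning of each month.
Periodic rate r = 0.129/12 per month; n is counted in months.
PV = PMT × [(1 − (1+r)^−n)/r] × (1+r) = 6,590 × [1 − (1+r)^−48] / r × (1+r) = €248,744.11

€248,744.11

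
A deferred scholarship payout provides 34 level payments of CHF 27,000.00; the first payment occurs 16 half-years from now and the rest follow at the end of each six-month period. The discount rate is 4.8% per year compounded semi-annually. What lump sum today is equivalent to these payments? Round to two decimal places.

Ordinary annuity of 34 payments, first payment at period 16.
Periodic rate r = 0.048/2 per half-year; n is counted in half-years.
The ordinary-annuity PV formula values the stream one period before the first payment (period 15); discount that back 15 periods:
PV₀ = 27,000 × [1 − (1+r)^−34] / r × (1+r)^−15 = CHF 436,301.72

CHF 436,301.72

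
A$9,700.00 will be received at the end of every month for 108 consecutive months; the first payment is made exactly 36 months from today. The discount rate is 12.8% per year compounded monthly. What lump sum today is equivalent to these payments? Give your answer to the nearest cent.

Ordinary annuity of 108 payments, first payment at period 36.
Periodic rate r = 0.128/12 per month; n is counted in months.
The ordinary-annuity PV formula values the stream one period before the first payment (period 35); discount that back 35 periods:
PV₀ = 9,700 × [1 − (1+r)^−108] / r × (1+r)^−35 = A$427,847.48

A$427,847.48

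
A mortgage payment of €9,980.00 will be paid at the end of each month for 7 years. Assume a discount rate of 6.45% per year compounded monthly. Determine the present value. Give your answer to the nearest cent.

This is an ordinary annuity: 84 payments of €9,980.00 at the end of each month.
Periodic rate r = 0.0645/12 per month; n is counted in months.
PV = PMT × [(1 − (1+r)^−n)/r] = 9,980 × [1 − (1+r)^−84] / r = €673,176.20

€673,176.20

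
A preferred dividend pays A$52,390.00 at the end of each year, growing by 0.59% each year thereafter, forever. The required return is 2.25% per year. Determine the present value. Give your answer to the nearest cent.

A$3,156,024.10

Periodic rate r = 0.0225 per year.
Growing perpetuity (Gordon): PV = PMT₁ / (r − g) = 52,390 / (r − 0.0059) = A$3,156,024.10.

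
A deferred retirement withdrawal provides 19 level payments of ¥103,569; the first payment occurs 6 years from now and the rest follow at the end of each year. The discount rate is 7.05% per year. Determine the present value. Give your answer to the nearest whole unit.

Ordinary annuity of 19 payments, first payment at period 6.
Periodic rate r = 0.0705 per year.
The ordinary-annuity PV formula values the stream one period before the first payment (period 5); discount that back 5 periods:
PV₀ = 103,569 × [1 − (1+r)^−19] / r × (1+r)^−5 = ¥758,587

¥758,587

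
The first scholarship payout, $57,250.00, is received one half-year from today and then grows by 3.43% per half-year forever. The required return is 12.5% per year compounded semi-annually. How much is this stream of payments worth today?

$2,030,141.84

Periodic rate r = 0.125/2 per half-year.
Growing perpetuity (Gordon): PV = PMT₁ / (r − g) = 57,250 / (r − 0.0343) = $2,030,141.84.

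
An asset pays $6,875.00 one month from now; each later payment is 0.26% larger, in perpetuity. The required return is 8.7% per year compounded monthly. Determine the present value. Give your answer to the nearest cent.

$1,478,494.62

Periodic rate r = 0.087/12 per month.
Growing perpetuity (Gordon): PV = PMT₁ / (r − g) = 6,875 / (r − 0.0026) = $1,478,494.62.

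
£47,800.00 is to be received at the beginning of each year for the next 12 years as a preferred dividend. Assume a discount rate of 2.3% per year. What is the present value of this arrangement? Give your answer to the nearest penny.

£507,727.13

This is an annuity due: 12 payments of £47,800.00 at the beginning of each year.
Periodic rate r = 0.023 per year.
PV = PMT × [(1 − (1+r)^−n)/r] × (1+r) = 47,800 × [1 − (1+r)^−12] / r × (1+r) = £507,727.13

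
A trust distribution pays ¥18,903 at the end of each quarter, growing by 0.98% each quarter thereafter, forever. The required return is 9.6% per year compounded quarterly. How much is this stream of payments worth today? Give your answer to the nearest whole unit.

Periodic rate r = 0.096/4 per quarter.
Growing perpetuity (Gordon): PV = PMT₁ / (r − g) = 18,903 / (r − 0.0098) = ¥1,331,197.

¥1,331,197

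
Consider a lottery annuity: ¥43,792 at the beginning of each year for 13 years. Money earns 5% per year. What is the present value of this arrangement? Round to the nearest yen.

¥431,932

This is an annuity due: 13 payments of ¥43,792 at the beginning of each year.
Periodic rate r = 0.05 per year.
PV = PMT × [(1 − (1+r)^−n)/r] × (1+r) = 43,792 × [1 − (1+r)^−13] / r × (1+r) = ¥431,932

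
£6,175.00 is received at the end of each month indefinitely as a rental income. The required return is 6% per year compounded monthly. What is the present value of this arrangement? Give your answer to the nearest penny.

Periodic rate r = 0.06/12 per month.
Level perpetuity: PV = PMT / r = 6,175 / (0.06/12) = £1,235,000.00.

£1,235,000.00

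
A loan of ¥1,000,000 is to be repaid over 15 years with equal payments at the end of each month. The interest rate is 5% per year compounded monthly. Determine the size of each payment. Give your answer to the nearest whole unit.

Level ordinary annuity; solve PV = PMT × [(1 − (1+r)^−n)/r] for PMT.
Periodic rate r = 0.05/12 per month; n is counted in months.
With n = 180: PMT = 1,000,000 / ([(1 − (1+r)^−n)/r]) = ¥7,908

¥7,908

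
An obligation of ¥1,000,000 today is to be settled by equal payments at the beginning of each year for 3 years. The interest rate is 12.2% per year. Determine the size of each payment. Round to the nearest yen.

¥372,354

Level annuity due; solve PV = PMT × [(1 − (1+r)^−n)/r] × (1+r) for PMT.
Periodic rate r = 0.122 per year.
With n = 3: PMT = 1,000,000 / ([(1 − (1+r)^−n)/r] × (1+r)) = ¥372,354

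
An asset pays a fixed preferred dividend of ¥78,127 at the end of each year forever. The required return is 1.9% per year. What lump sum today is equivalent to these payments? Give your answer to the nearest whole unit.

Periodic rate r = 0.019 per year.
Level perpetuity: PV = PMT / r = 78,127 / (0.019) = ¥4,111,947.

¥4,111,947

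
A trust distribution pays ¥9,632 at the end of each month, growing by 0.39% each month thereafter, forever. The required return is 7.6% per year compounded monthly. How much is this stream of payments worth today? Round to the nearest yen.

Periodic rate r = 0.076/12 per month.
Growing perpetuity (Gordon): PV = PMT₁ / (r − g) = 9,632 / (r − 0.0039) = ¥3,958,356.

¥3,958,356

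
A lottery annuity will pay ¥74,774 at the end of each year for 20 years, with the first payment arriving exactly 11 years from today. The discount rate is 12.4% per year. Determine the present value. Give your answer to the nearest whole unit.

Ordinary annuity of 20 payments, first payment at period 11.
Periodic rate r = 0.124 per year.
The ordinary-annuity PV formula values the stream one period before the first payment (period 10); discount that back 10 periods:
PV₀ = 74,774 × [1 − (1+r)^−20] / r × (1+r)^−10 = ¥169,269

¥169,269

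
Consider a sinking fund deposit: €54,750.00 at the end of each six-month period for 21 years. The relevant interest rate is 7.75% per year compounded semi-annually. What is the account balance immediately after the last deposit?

€5,562,606.71

This is an ordinary annuity: 42 deposits of €54,750.00 at the end of each six-month period.
Periodic rate r = 0.0775/2 per half-year; n is counted in half-years.
FV = PMT × [((1+r)^n − 1)/r] = 54,750 × [(1+r)^42 − 1] / r = €5,562,606.71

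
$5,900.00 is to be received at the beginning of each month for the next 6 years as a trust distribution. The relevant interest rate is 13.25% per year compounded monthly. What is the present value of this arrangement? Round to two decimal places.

This is an annuity due: 72 payments of $5,900.00 at the beginning of each month.
Periodic rate r = 0.1325/12 per month; n is counted in months.
PV = PMT × [(1 − (1+r)^−n)/r] × (1+r) = 5,900 × [1 − (1+r)^−72] / r × (1+r) = $295,212.28

$295,212.28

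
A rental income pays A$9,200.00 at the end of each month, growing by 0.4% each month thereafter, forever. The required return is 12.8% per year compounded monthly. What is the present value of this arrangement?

Periodic rate r = 0.128/12 per month.
Growing perpetuity (Gordon): PV = PMT₁ / (r − g) = 9,200 / (r − 0.004) = A$1,380,000.00.

A$1,380,000.00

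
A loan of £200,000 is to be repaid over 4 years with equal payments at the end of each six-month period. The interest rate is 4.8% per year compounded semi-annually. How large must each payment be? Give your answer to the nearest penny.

Level ordinary annuity; solve PV = PMT × [(1 − (1+r)^−n)/r] for PMT.
Periodic rate r = 0.048/2 per half-year; n is counted in half-years.
With n = 8: PMT = 200,000 / ([(1 − (1+r)^−n)/r]) = £27,774.66

£27,774.66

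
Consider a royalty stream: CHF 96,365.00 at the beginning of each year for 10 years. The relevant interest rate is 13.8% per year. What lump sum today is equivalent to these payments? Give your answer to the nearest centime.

CHF 576,509.76

This is an annuity due: 10 payments of CHF 96,365.00 at the beginning of each year.
Periodic rate r = 0.138 per year.
PV = PMT × [(1 − (1+r)^−n)/r] × (1+r) = 96,365 × [1 − (1+r)^−10] / r × (1+r) = CHF 576,509.76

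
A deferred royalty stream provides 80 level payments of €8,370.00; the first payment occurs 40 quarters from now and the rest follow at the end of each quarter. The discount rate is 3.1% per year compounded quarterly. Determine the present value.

€368,253.46

Ordinary annuity of 80 payments, first payment at period 40.
Periodic rate r = 0.031/4 per quarter; n is counted in quarters.
The ordinary-annuity PV formula values the stream one period before the first payment (period 39); discount that back 39 periods:
PV₀ = 8,370 × [1 − (1+r)^−80] / r × (1+r)^−39 = €368,253.46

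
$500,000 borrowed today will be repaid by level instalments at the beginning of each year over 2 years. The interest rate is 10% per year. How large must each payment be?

Level annuity due; solve PV = PMT × [(1 − (1+r)^−n)/r] × (1+r) for PMT.
Periodic rate r = 0.1 per year.
With n = 2: PMT = 500,000 / ([(1 − (1+r)^−n)/r] × (1+r)) = $261,904.76

$261,904.76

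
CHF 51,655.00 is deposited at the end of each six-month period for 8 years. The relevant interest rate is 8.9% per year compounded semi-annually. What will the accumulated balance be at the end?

This is an ordinary annuity: 16 deposits of CHF 51,655.00 at the end of each six-month period.
Periodic rate r = 0.089/2 per half-year; n is counted in half-years.
FV = PMT × [((1+r)^n − 1)/r] = 51,655 × [(1+r)^16 − 1] / r = CHF 1,168,846.24

CHF 1,168,846.24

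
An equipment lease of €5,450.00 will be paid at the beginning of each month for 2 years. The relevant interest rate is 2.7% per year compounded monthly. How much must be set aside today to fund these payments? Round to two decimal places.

€127,478.09

This is an annuity due: 24 payments of €5,450.00 at the beginning of each month.
Periodic rate r = 0.027/12 per month; n is counted in months.
PV = PMT × [(1 − (1+r)^−n)/r] × (1+r) = 5,450 × [1 − (1+r)^−24] / r × (1+r) = €127,478.09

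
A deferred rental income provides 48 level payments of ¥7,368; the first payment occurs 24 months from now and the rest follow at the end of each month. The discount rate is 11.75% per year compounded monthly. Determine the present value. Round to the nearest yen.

Ordinary annuity of 48 payments, first payment at period 24.
Periodic rate r = 0.1175/12 per month; n is counted in months.
The ordinary-annuity PV formula values the stream one period before the first payment (period 23); discount that back 23 periods:
PV₀ = 7,368 × [1 − (1+r)^−48] / r × (1+r)^−23 = ¥224,663

¥224,663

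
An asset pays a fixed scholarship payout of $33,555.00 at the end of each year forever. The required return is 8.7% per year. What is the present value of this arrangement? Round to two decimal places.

$385,689.66

Periodic rate r = 0.087 per year.
Level perpetuity: PV = PMT / r = 33,555 / (0.087) = $385,689.66.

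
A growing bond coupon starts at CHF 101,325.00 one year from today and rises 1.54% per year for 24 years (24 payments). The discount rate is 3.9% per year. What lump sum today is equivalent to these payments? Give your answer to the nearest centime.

Periodic rate r = 0.039 per year.
Growing ordinary annuity: PV = PMT₁ × [1 − ((1+g)/(1+r))^n] / (r − g) = 101,325 × [1 − ((1+0.0154)/(1+r))^24] / (r − 0.0154) = CHF 1,819,867.44.

CHF 1,819,867.44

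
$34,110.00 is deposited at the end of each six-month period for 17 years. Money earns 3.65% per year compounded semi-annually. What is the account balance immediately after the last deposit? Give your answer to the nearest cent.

$1,587,717.79

This is an ordinary annuity: 34 deposits of $34,110.00 at the end of each six-month period.
Periodic rate r = 0.0365/2 per half-year; n is counted in half-years.
FV = PMT × [((1+r)^n − 1)/r] = 34,110 × [(1+r)^34 − 1] / r = $1,587,717.79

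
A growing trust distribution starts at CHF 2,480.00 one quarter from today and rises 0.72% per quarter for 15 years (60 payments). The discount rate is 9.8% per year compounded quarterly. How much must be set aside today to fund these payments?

CHF 91,754.84

Periodic rate r = 0.098/4 per quarter; n is counted in quarters.
Growing ordinary annuity: PV = PMT₁ × [1 − ((1+g)/(1+r))^n] / (r − g) = 2,480 × [1 − ((1+0.0072)/(1+r))^60] / (r − 0.0072) = CHF 91,754.84.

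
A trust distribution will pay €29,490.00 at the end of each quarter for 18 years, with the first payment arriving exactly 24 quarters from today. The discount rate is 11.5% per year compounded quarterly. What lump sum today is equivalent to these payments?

€465,015.44

Ordinary annuity of 72 payments, first payment at period 24.
Periodic rate r = 0.115/4 per quarter; n is counted in quarters.
The ordinary-annuity PV formula values the stream one period before the first payment (period 23); discount that back 23 periods:
PV₀ = 29,490 × [1 − (1+r)^−72] / r × (1+r)^−23 = €465,015.44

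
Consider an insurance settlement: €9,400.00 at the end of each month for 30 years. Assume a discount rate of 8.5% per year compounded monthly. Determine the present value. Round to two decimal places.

€1,222,504.25

This is an ordinary annuity: 360 payments of €9,400.00 at the end of each month.
Periodic rate r = 0.085/12 per month; n is counted in months.
PV = PMT × [(1 − (1+r)^−n)/r] = 9,400 × [1 − (1+r)^−360] / r = €1,222,504.25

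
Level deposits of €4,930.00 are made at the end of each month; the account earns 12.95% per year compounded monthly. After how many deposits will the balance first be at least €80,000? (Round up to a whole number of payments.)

Periodic rate r = 0.1295/12 per month; n is counted in months.
Ordinary annuity FV: 80,000 = 4,930 × [((1+r)^n − 1)/r].
(1+r)^n = 1 + 80,000 × r / 4,930, so n = ln(1 + 80,000·r/4,930) / ln(1+r) = 15.03.
Round up to a whole number of payments: n = 16.

16 payments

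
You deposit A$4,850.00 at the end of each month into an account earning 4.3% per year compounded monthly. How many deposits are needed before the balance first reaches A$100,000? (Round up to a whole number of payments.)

20 payments

Periodic rate r = 0.043/12 per month; n is counted in months.
Ordinary annuity FV: 100,000 = 4,850 × [((1+r)^n − 1)/r].
(1+r)^n = 1 + 100,000 × r / 4,850, so n = ln(1 + 100,000·r/4,850) / ln(1+r) = 19.93.
Round up to a whole number of payments: n = 20.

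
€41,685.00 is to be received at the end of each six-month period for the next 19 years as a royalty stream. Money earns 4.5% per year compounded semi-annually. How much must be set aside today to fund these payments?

This is an ordinary annuity: 38 payments of €41,685.00 at the end of each six-month period.
Periodic rate r = 0.045/2 per half-year; n is counted in half-years.
PV = PMT × [(1 − (1+r)^−n)/r] = 41,685 × [1 − (1+r)^−38] / r = €1,057,256.29

€1,057,256.29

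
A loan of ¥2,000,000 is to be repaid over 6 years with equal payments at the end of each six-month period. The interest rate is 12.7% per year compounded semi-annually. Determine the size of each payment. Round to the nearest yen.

Level ordinary annuity; solve PV = PMT × [(1 − (1+r)^−n)/r] for PMT.
Periodic rate r = 0.127/2 per half-year; n is counted in half-years.
With n = 12: PMT = 2,000,000 / ([(1 − (1+r)^−n)/r]) = ¥243,153

¥243,153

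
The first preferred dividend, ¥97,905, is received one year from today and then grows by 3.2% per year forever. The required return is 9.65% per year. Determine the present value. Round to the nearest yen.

Periodic rate r = 0.0965 per year.
Growing perpetuity (Gordon): PV = PMT₁ / (r − g) = 97,905 / (r − 0.032) = ¥1,517,907.

¥1,517,907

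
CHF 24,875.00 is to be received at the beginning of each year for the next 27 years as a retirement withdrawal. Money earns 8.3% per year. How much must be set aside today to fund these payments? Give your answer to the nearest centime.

CHF 286,873.47

This is an annuity due: 27 payments of CHF 24,875.00 at the beginning of each year.
Periodic rate r = 0.083 per year.
PV = PMT × [(1 − (1+r)^−n)/r] × (1+r) = 24,875 × [1 − (1+r)^−27] / r × (1+r) = CHF 286,873.47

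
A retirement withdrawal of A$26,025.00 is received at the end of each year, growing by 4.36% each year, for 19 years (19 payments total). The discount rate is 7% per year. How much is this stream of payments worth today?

Periodic rate r = 0.07 per year.
Growing ordinary annuity: PV = PMT₁ × [1 − ((1+g)/(1+r))^n] / (r − g) = 26,025 × [1 − ((1+0.0436)/(1+r))^19] / (r − 0.0436) = A$372,538.65.

A$372,538.65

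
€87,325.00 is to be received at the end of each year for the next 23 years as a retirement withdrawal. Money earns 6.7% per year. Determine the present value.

€1,010,078.41

This is an ordinary annuity: 23 payments of €87,325.00 at the end of each year.
Periodic rate r = 0.067 per year.
PV = PMT × [(1 − (1+r)^−n)/r] = 87,325 × [1 − (1+r)^−23] / r = €1,010,078.41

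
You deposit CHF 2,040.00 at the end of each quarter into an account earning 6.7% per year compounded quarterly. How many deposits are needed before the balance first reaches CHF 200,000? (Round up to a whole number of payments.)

59 payments

Periodic rate r = 0.067/4 per quarter; n is counted in quarters.
Ordinary annuity FV: 200,000 = 2,040 × [((1+r)^n − 1)/r].
(1+r)^n = 1 + 200,000 × r / 2,040, so n = ln(1 + 200,000·r/2,040) / ln(1+r) = 58.49.
Round up to a whole number of payments: n = 59.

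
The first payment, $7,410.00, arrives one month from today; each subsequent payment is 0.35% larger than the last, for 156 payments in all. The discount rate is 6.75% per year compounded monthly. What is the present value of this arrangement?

Periodic rate r = 0.0675/12 per month; n is counted in months.
Growing ordinary annuity: PV = PMT₁ × [1 − ((1+g)/(1+r))^n] / (r − g) = 7,410 × [1 − ((1+0.0035)/(1+r))^156] / (r − 0.0035) = $980,115.75.

$980,115.75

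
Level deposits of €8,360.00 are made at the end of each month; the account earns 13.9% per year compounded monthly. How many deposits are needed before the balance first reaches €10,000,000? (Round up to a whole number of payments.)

235 payments

Periodic rate r = 0.139/12 per month; n is counted in months.
Ordinary annuity FV: 10,000,000 = 8,360 × [((1+r)^n − 1)/r].
(1+r)^n = 1 + 10,000,000 × r / 8,360, so n = ln(1 + 10,000,000·r/8,360) / ln(1+r) = 234.30.
Round up to a whole number of payments: n = 235.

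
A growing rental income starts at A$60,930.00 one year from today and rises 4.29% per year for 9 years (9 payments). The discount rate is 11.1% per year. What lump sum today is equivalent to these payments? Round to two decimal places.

Periodic rate r = 0.111 per year.
Growing ordinary annuity: PV = PMT₁ × [1 − ((1+g)/(1+r))^n] / (r − g) = 60,930 × [1 − ((1+0.0429)/(1+r))^9] / (r − 0.0429) = A$388,374.47.

A$388,374.47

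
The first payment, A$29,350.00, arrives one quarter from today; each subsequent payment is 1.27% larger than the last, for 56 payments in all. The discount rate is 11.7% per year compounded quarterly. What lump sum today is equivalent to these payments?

A$1,057,985.08

Periodic rate r = 0.117/4 per quarter; n is counted in quarters.
Growing ordinary annuity: PV = PMT₁ × [1 − ((1+g)/(1+r))^n] / (r − g) = 29,350 × [1 − ((1+0.0127)/(1+r))^56] / (r − 0.0127) = A$1,057,985.08.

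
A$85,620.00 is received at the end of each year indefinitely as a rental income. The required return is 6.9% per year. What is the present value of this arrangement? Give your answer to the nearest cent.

Periodic rate r = 0.069 per year.
Level perpetuity: PV = PMT / r = 85,620 / (0.069) = A$1,240,869.57.

A$1,240,869.57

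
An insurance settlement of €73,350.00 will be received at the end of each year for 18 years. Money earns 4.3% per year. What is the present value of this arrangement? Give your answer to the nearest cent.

This is an ordinary annuity: 18 payments of €73,350.00 at the end of each year.
Periodic rate r = 0.043 per year.
PV = PMT × [(1 − (1+r)^−n)/r] = 73,350 × [1 − (1+r)^−18] / r = €906,321.97

€906,321.97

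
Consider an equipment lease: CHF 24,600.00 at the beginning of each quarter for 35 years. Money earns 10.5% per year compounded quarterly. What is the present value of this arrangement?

This is an annuity due: 140 payments of CHF 24,600.00 at the beginning of each quarter.
Periodic rate r = 0.105/4 per quarter; n is counted in quarters.
PV = PMT × [(1 − (1+r)^−n)/r] × (1+r) = 24,600 × [1 − (1+r)^−140] / r × (1+r) = CHF 936,179.66

CHF 936,179.66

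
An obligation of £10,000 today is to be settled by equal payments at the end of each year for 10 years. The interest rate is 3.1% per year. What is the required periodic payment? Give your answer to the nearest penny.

Level ordinary annuity; solve PV = PMT × [(1 − (1+r)^−n)/r] for PMT.
Periodic rate r = 0.031 per year.
With n = 10: PMT = 10,000 / ([(1 − (1+r)^−n)/r]) = £1,178.30

£1,178.30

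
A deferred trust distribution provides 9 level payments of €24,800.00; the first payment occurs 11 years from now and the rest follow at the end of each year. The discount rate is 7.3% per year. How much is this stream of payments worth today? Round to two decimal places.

€78,860.74

Ordinary annuity of 9 payments, first payment at period 11.
Periodic rate r = 0.073 per year.
The ordinary-annuity PV formula values the stream one period before the first payment (period 10); discount that back 10 periods:
PV₀ = 24,800 × [1 − (1+r)^−9] / r × (1+r)^−10 = €78,860.74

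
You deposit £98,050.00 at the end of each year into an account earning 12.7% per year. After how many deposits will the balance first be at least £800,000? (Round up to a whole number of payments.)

Periodic rate r = 0.127 per year.
Ordinary annuity FV: 800,000 = 98,050 × [((1+r)^n − 1)/r].
(1+r)^n = 1 + 800,000 × r / 98,050, so n = ln(1 + 800,000·r/98,050) / ln(1+r) = 5.95.
Round up to a whole number of payments: n = 6.

6 payments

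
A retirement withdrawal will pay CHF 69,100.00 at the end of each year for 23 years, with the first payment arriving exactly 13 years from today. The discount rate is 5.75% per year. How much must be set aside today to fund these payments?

CHF 444,568.99

Ordinary annuity of 23 payments, first payment at period 13.
Periodic rate r = 0.0575 per year.
The ordinary-annuity PV formula values the stream one period before the first payment (period 12); discount that back 12 periods:
PV₀ = 69,100 × [1 − (1+r)^−23] / r × (1+r)^−12 = CHF 444,568.99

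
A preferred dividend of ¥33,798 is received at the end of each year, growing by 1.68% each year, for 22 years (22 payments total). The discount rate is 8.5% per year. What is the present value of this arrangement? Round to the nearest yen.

Periodic rate r = 0.085 per year.
Growing ordinary annuity: PV = PMT₁ × [1 − ((1+g)/(1+r))^n] / (r − g) = 33,798 × [1 − ((1+0.0168)/(1+r))^22] / (r − 0.0168) = ¥376,767.

¥376,767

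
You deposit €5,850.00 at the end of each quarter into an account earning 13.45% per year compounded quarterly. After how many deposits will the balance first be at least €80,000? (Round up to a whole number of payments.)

Periodic rate r = 0.1345/4 per quarter; n is counted in quarters.
Ordinary annuity FV: 80,000 = 5,850 × [((1+r)^n − 1)/r].
(1+r)^n = 1 + 80,000 × r / 5,850, so n = ln(1 + 80,000·r/5,850) / ln(1+r) = 11.44.
Round up to a whole number of payments: n = 12.

12 payments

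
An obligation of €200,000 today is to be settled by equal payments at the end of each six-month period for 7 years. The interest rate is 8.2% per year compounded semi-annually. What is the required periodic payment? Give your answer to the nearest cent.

Level ordinary annuity; solve PV = PMT × [(1 − (1+r)^−n)/r] for PMT.
Periodic rate r = 0.082/2 per half-year; n is counted in half-years.
With n = 14: PMT = 200,000 / ([(1 − (1+r)^−n)/r]) = €19,059.00

€19,059.00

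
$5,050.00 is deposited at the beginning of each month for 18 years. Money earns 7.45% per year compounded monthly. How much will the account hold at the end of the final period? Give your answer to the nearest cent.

$2,297,493.66

This is an annuity due: 216 deposits of $5,050.00 at the beginning of each month.
Periodic rate r = 0.0745/12 per month; n is counted in months.
FV = PMT × [((1+r)^n − 1)/r] × (1+r) = 5,050 × [(1+r)^216 − 1] / r × (1+r) = $2,297,493.66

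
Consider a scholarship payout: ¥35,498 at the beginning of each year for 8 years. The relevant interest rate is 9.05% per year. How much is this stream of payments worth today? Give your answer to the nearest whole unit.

This is an annuity due: 8 payments of ¥35,498 at the beginning of each year.
Periodic rate r = 0.0905 per year.
PV = PMT × [(1 − (1+r)^−n)/r] × (1+r) = 35,498 × [1 − (1+r)^−8] / r × (1+r) = ¥213,858

¥213,858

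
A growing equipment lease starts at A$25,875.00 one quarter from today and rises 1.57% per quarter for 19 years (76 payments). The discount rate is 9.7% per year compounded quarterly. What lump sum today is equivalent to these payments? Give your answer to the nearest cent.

A$1,425,893.06

Periodic rate r = 0.097/4 per quarter; n is counted in quarters.
Growing ordinary annuity: PV = PMT₁ × [1 − ((1+g)/(1+r))^n] / (r − g) = 25,875 × [1 − ((1+0.0157)/(1+r))^76] / (r − 0.0157) = A$1,425,893.06.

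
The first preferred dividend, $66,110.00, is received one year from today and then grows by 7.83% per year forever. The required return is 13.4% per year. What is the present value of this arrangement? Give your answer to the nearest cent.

$1,186,894.08

Periodic rate r = 0.134 per year.
Growing perpetuity (Gordon): PV = PMT₁ / (r − g) = 66,110 / (r − 0.0783) = $1,186,894.08.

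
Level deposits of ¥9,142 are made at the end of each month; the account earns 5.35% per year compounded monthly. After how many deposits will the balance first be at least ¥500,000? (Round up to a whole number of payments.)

Periodic rate r = 0.0535/12 per month; n is counted in months.
Ordinary annuity FV: 500,000 = 9,142 × [((1+r)^n − 1)/r].
(1+r)^n = 1 + 500,000 × r / 9,142, so n = ln(1 + 500,000·r/9,142) / ln(1+r) = 49.05.
Round up to a whole number of payments: n = 50.

50 payments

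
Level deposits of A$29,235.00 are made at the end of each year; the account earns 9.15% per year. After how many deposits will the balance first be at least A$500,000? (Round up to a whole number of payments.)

Periodic rate r = 0.0915 per year.
Ordinary annuity FV: 500,000 = 29,235 × [((1+r)^n − 1)/r].
(1+r)^n = 1 + 500,000 × r / 29,235, so n = ln(1 + 500,000·r/29,235) / ln(1+r) = 10.76.
Round up to a whole number of payments: n = 11.

11 payments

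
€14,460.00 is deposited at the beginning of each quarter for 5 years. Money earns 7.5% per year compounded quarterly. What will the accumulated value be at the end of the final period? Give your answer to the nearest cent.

This is an annuity due: 20 deposits of €14,460.00 at the beginning of each quarter.
Periodic rate r = 0.075/4 per quarter; n is counted in quarters.
FV = PMT × [((1+r)^n − 1)/r] × (1+r) = 14,460 × [(1+r)^20 − 1] / r × (1+r) = €353,506.17

€353,506.17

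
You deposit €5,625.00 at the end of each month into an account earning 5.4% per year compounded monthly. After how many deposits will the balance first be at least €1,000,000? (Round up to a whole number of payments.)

Periodic rate r = 0.054/12 per month; n is counted in months.
Ordinary annuity FV: 1,000,000 = 5,625 × [((1+r)^n − 1)/r].
(1+r)^n = 1 + 1,000,000 × r / 5,625, so n = ln(1 + 1,000,000·r/5,625) / ln(1+r) = 130.91.
Round up to a whole number of payments: n = 131.

131 payments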